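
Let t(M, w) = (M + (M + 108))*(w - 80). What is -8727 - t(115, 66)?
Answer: -3995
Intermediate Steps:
t(M, w) = (-80 + w)*(108 + 2*M) (t(M, w) = (M + (108 + M))*(-80 + w) = (108 + 2*M)*(-80 + w) = (-80 + w)*(108 + 2*M))
-8727 - t(115, 66) = -8727 - (-8640 - 160*115 + 108*66 + 2*115*66) = -8727 - (-8640 - 18400 + 7128 + 15180) = -8727 - 1*(-4732) = -8727 + 4732 = -3995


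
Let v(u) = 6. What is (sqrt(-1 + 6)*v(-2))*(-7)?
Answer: -42*sqrt(5) ≈ -93.915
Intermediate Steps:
(sqrt(-1 + 6)*v(-2))*(-7) = (sqrt(-1 + 6)*6)*(-7) = (sqrt(5)*6)*(-7) = (6*sqrt(5))*(-7) = -42*sqrt(5)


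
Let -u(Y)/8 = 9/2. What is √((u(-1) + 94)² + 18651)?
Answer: √22015 ≈ 148.37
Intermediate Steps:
u(Y) = -36 (u(Y) = -72/2 = -8*9/2 = -36)
√((u(-1) + 94)² + 18651) = √((-36 + 94)² + 18651) = √(58² + 18651) = √(3364 + 18651) = √22015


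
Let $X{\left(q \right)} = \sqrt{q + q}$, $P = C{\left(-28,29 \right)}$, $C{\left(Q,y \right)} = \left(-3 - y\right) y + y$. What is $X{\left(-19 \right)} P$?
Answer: $- 899 i \sqrt{38} \approx - 5541.8 i$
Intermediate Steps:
$C{\left(Q,y \right)} = y + y \left(-3 - y\right)$ ($C{\left(Q,y \right)} = y \left(-3 - y\right) + y = y + y \left(-3 - y\right)$)
$P = -899$ ($P = \left(-1\right) 29 \left(2 + 29\right) = \left(-1\right) 29 \cdot 31 = -899$)
$X{\left(q \right)} = \sqrt{2} \sqrt{q}$ ($X{\left(q \right)} = \sqrt{2 q} = \sqrt{2} \sqrt{q}$)
$X{\left(-19 \right)} P = \sqrt{2} \sqrt{-19} \left(-899\right) = \sqrt{2} i \sqrt{19} \left(-899\right) = i \sqrt{38} \left(-899\right) = - 899 i \sqrt{38}$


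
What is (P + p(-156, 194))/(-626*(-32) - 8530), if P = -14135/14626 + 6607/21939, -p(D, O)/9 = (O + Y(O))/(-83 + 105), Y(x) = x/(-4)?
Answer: -58100443/11103064632 ≈ -0.0052328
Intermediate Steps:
Y(x) = -x/4 (Y(x) = x*(-¼) = -x/4)
p(D, O) = -27*O/88 (p(D, O) = -9*(O - O/4)/(-83 + 105) = -9*3*O/4/22 = -27*O/88)
P = -29191/43878 (P = -14135*1/14626 + 6607*(1/21939) = -14135/14626 + 6607/21939 = -29191/43878 ≈ -0.66528)
(P + p(-156, 194))/(-626*(-32) - 8530) = (-29191/43878 - 27/88*194)/(-626*(-32) - 8530) = (-29191/43878 - 2619/44)/(20032 - 8530) = -58100443/965316/11502 = -58100443/965316*1/11502 = -58100443/11103064632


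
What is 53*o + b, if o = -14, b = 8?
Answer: -734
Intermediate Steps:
53*o + b = 53*(-14) + 8 = -742 + 8 = -734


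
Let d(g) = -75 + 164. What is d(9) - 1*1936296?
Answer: -1936207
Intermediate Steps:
d(g) = 89
d(9) - 1*1936296 = 89 - 1*1936296 = 89 - 1936296 = -1936207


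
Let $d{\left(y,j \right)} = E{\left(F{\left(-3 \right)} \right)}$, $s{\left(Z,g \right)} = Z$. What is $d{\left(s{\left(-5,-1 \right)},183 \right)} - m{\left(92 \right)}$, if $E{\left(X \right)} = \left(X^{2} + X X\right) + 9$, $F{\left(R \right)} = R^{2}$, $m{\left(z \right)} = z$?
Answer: $79$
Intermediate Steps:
$E{\left(X \right)} = 9 + 2 X^{2}$ ($E{\left(X \right)} = \left(X^{2} + X^{2}\right) + 9 = 2 X^{2} + 9 = 9 + 2 X^{2}$)
$d{\left(y,j \right)} = 171$ ($d{\left(y,j \right)} = 9 + 2 \left(\left(-3\right)^{2}\right)^{2} = 9 + 2 \cdot 9^{2} = 9 + 2 \cdot 81 = 9 + 162 = 171$)
$d{\left(s{\left(-5,-1 \right)},183 \right)} - m{\left(92 \right)} = 171 - 92 = 79$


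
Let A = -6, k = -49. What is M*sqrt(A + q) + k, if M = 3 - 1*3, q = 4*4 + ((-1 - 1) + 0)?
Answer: -49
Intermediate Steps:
q = 14 (q = 16 + (-2 + 0) = 16 - 2 = 14)
M = 0 (M = 3 - 3 = 0)
M*sqrt(A + q) + k = 0*sqrt(-6 + 14) - 49 = 0*sqrt(8) - 49 = 0*(2*sqrt(2)) - 49 = 0 - 49 = -49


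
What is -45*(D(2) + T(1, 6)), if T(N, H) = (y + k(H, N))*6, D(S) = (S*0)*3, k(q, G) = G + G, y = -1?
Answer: -270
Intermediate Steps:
k(q, G) = 2*G
D(S) = 0 (D(S) = 0*3 = 0)
T(N, H) = -6 + 12*N (T(N, H) = (-1 + 2*N)*6 = -6 + 12*N)
-45*(D(2) + T(1, 6)) = -45*(0 + (-6 + 12*1)) = -45*(0 + (-6 + 12)) = -45*(0 + 6) = -45*6 = -270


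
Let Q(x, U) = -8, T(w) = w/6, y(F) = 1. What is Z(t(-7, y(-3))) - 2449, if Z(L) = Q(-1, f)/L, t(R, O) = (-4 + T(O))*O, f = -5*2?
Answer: -56279/23 ≈ -2446.9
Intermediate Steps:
f = -10
T(w) = w/6 (T(w) = w*(1/6) = w/6)
t(R, O) = O*(-4 + O/6) (t(R, O) = (-4 + O/6)*O = O*(-4 + O/6))
Z(L) = -8/L
Z(t(-7, y(-3))) - 2449 = -8*6/(-24 + 1) - 2449 = -8/((1/6)*1*(-23)) - 2449 = -8/(-23/6) - 2449 = -8*(-6/23) - 2449 = 48/23 - 2449 = -56279/23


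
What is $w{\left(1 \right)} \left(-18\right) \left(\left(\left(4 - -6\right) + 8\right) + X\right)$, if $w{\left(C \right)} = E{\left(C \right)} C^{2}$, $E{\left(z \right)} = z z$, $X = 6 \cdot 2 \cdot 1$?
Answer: $-540$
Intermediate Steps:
$X = 12$ ($X = 12 \cdot 1 = 12$)
$E{\left(z \right)} = z^{2}$
$w{\left(C \right)} = C^{4}$ ($w{\left(C \right)} = C^{2} C^{2} = C^{4}$)
$w{\left(1 \right)} \left(-18\right) \left(\left(\left(4 - -6\right) + 8\right) + X\right) = 1^{4} \left(-18\right) \left(\left(\left(4 - -6\right) + 8\right) + 12\right) = 1 \left(-18\right) \left(\left(\left(4 + 6\right) + 8\right) + 12\right) = - 18 \left(\left(10 + 8\right) + 12\right) = - 18 \left(18 + 12\right) = \left(-18\right) 30 = -540$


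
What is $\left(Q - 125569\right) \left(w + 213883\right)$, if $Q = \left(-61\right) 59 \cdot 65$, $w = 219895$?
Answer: $-155944926112$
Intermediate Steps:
$Q = -233935$ ($Q = \left(-3599\right) 65 = -233935$)
$\left(Q - 125569\right) \left(w + 213883\right) = \left(-233935 - 125569\right) \left(219895 + 213883\right) = \left(-359504\right) 433778 = -155944926112$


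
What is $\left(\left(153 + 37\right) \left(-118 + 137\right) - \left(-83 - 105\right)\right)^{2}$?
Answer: $14424804$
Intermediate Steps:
$\left(\left(153 + 37\right) \left(-118 + 137\right) - \left(-83 - 105\right)\right)^{2} = \left(190 \cdot 19 - -188\right)^{2} = \left(3610 + 188\right)^{2} = 3798^{2} = 14424804$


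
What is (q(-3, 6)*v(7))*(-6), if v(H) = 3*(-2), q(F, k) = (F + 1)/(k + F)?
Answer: -24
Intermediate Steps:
q(F, k) = (1 + F)/(F + k)
v(H) = -6
(q(-3, 6)*v(7))*(-6) = (((1 - 3)/(-3 + 6))*(-6))*(-6) = ((-2/3)*(-6))*(-6) = (((⅓)*(-2))*(-6))*(-6) = -⅔*(-6)*(-6) = 4*(-6) = -24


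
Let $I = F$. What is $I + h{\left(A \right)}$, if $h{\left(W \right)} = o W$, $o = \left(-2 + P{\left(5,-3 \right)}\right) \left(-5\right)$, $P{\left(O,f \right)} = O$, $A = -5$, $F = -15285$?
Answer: $-15210$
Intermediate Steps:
$I = -15285$
$o = -15$ ($o = \left(-2 + 5\right) \left(-5\right) = 3 \left(-5\right) = -15$)
$h{\left(W \right)} = - 15 W$
$I + h{\left(A \right)} = -15285 - -75 = -15285 + 75 = -15210$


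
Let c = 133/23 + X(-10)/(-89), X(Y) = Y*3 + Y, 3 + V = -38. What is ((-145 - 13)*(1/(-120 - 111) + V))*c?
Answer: 19091820032/472857 ≈ 40375.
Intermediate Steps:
V = -41 (V = -3 - 38 = -41)
X(Y) = 4*Y (X(Y) = 3*Y + Y = 4*Y)
c = 12757/2047 (c = 133/23 + (4*(-10))/(-89) = 133*(1/23) - 40*(-1/89) = 133/23 + 40/89 = 12757/2047 ≈ 6.2320)
((-145 - 13)*(1/(-120 - 111) + V))*c = ((-145 - 13)*(1/(-120 - 111) - 41))*(12757/2047) = -158*(1/(-231) - 41)*(12757/2047) = -158*(-1/231 - 41)*(12757/2047) = -158*(-9472/231)*(12757/2047) = (1496576/231)*(12757/2047) = 19091820032/472857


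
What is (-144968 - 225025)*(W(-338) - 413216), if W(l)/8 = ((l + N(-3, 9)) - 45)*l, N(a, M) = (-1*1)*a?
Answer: -227288179872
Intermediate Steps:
N(a, M) = -a
W(l) = 8*l*(-42 + l) (W(l) = 8*(((l - 1*(-3)) - 45)*l) = 8*(((l + 3) - 45)*l) = 8*(((3 + l) - 45)*l) = 8*((-42 + l)*l) = 8*(l*(-42 + l)) = 8*l*(-42 + l))
(-144968 - 225025)*(W(-338) - 413216) = (-144968 - 225025)*(8*(-338)*(-42 - 338) - 413216) = -369993*(8*(-338)*(-380) - 413216) = -369993*(1027520 - 413216) = -369993*614304 = -227288179872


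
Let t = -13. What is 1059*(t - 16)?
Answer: -30711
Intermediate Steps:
1059*(t - 16) = 1059*(-13 - 16) = 1059*(-29) = -30711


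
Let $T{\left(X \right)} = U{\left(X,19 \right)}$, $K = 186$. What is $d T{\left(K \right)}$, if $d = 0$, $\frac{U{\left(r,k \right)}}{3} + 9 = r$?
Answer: $0$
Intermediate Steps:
$U{\left(r,k \right)} = -27 + 3 r$
$T{\left(X \right)} = -27 + 3 X$
$d T{\left(K \right)} = 0 \left(-27 + 3 \cdot 186\right) = 0 \left(-27 + 558\right) = 0 \cdot 531 = 0$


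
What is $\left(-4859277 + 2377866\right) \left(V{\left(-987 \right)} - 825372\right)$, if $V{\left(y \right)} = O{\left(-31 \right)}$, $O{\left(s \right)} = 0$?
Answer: $2048087159892$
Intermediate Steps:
$V{\left(y \right)} = 0$
$\left(-4859277 + 2377866\right) \left(V{\left(-987 \right)} - 825372\right) = \left(-4859277 + 2377866\right) \left(0 - 825372\right) = \left(-2481411\right) \left(-825372\right) = 2048087159892$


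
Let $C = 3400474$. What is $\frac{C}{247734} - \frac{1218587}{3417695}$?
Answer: $\frac{5659948777786}{423339626565} \approx 13.37$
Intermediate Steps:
$\frac{C}{247734} - \frac{1218587}{3417695} = \frac{3400474}{247734} - \frac{1218587}{3417695} = 3400474 \cdot \frac{1}{247734} - \frac{1218587}{3417695} = \frac{1700237}{123867} - \frac{1218587}{3417695} = \frac{5659948777786}{423339626565}$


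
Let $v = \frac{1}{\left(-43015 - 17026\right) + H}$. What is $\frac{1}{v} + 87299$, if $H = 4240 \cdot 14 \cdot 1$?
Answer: $86618$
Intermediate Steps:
$H = 59360$ ($H = 4240 \cdot 14 = 59360$)
$v = - \frac{1}{681}$ ($v = \frac{1}{\left(-43015 - 17026\right) + 59360} = \frac{1}{-60041 + 59360} = \frac{1}{-681} = - \frac{1}{681} \approx -0.0014684$)
$\frac{1}{v} + 87299 = \frac{1}{- \frac{1}{681}} + 87299 = -681 + 87299 = 86618$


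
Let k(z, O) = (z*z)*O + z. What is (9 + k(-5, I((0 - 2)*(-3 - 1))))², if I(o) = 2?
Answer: 2916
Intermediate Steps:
k(z, O) = z + O*z² (k(z, O) = z²*O + z = O*z² + z = z + O*z²)
(9 + k(-5, I((0 - 2)*(-3 - 1))))² = (9 - 5*(1 + 2*(-5)))² = (9 - 5*(1 - 10))² = (9 - 5*(-9))² = (9 + 45)² = 54² = 2916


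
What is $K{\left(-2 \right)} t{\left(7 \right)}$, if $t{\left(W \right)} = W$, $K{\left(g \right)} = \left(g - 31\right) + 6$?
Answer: $-189$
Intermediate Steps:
$K{\left(g \right)} = -25 + g$ ($K{\left(g \right)} = \left(-31 + g\right) + 6 = -25 + g$)
$K{\left(-2 \right)} t{\left(7 \right)} = \left(-25 - 2\right) 7 = \left(-27\right) 7 = -189$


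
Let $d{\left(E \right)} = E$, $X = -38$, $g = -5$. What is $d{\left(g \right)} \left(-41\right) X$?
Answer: $-7790$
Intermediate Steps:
$d{\left(g \right)} \left(-41\right) X = \left(-5\right) \left(-41\right) \left(-38\right) = 205 \left(-38\right) = -7790$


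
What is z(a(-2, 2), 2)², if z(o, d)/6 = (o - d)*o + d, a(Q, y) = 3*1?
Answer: 900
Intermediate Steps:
a(Q, y) = 3
z(o, d) = 6*d + 6*o*(o - d) (z(o, d) = 6*((o - d)*o + d) = 6*(o*(o - d) + d) = 6*(d + o*(o - d)) = 6*d + 6*o*(o - d))
z(a(-2, 2), 2)² = (6*2 + 6*3² - 6*2*3)² = (12 + 6*9 - 36)² = (12 + 54 - 36)² = 30² = 900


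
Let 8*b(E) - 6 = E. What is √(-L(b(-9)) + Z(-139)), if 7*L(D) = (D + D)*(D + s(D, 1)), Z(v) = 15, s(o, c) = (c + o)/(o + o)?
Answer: √46634/56 ≈ 3.8562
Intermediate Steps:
s(o, c) = (c + o)/(2*o) (s(o, c) = (c + o)/((2*o)) = (c + o)*(1/(2*o)) = (c + o)/(2*o))
b(E) = ¾ + E/8
L(D) = 2*D*(D + (1 + D)/(2*D))/7 (L(D) = ((D + D)*(D + (1 + D)/(2*D)))/7 = ((2*D)*(D + (1 + D)/(2*D)))/7 = (2*D*(D + (1 + D)/(2*D)))/7 = 2*D*(D + (1 + D)/(2*D))/7)
√(-L(b(-9)) + Z(-139)) = √(-(⅐ + (¾ + (⅛)*(-9))/7 + 2*(¾ + (⅛)*(-9))²/7) + 15) = √(-(⅐ + (¾ - 9/8)/7 + 2*(¾ - 9/8)²/7) + 15) = √(-(⅐ + (⅐)*(-3/8) + 2*(-3/8)²/7) + 15) = √(-(⅐ - 3/56 + (2/7)*(9/64)) + 15) = √(-(⅐ - 3/56 + 9/224) + 15) = √(-1*29/224 + 15) = √(-29/224 + 15) = √(3331/224) = √46634/56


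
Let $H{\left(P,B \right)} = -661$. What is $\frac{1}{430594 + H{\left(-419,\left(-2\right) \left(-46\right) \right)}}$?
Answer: $\frac{1}{429933} \approx 2.3259 \cdot 10^{-6}$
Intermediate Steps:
$\frac{1}{430594 + H{\left(-419,\left(-2\right) \left(-46\right) \right)}} = \frac{1}{430594 - 661} = \frac{1}{429933}$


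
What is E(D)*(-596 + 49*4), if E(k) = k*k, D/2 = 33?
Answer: -1742400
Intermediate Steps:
D = 66 (D = 2*33 = 66)
E(k) = k²
E(D)*(-596 + 49*4) = 66²*(-596 + 49*4) = 4356*(-596 + 196) = 4356*(-400) = -1742400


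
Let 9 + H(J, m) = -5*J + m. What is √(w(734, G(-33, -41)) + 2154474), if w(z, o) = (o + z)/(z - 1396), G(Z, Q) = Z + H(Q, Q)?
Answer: √236046184246/331 ≈ 1467.8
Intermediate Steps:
H(J, m) = -9 + m - 5*J (H(J, m) = -9 + (-5*J + m) = -9 + (m - 5*J) = -9 + m - 5*J)
G(Z, Q) = -9 + Z - 4*Q (G(Z, Q) = Z + (-9 + Q - 5*Q) = Z + (-9 - 4*Q) = -9 + Z - 4*Q)
w(z, o) = (o + z)/(-1396 + z)
√(w(734, G(-33, -41)) + 2154474) = √(((-9 - 33 - 4*(-41)) + 734)/(-1396 + 734) + 2154474) = √(((-9 - 33 + 164) + 734)/(-662) + 2154474) = √(-(122 + 734)/662 + 2154474) = √(-1/662*856 + 2154474) = √(-428/331 + 2154474) = √(713130466/331) = √236046184246/331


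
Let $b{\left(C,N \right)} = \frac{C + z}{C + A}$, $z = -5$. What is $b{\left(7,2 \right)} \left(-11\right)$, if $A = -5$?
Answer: $-11$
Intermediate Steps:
$b{\left(C,N \right)} = 1$ ($b{\left(C,N \right)} = \frac{C - 5}{C - 5} = \frac{-5 + C}{-5 + C} = 1$)
$b{\left(7,2 \right)} \left(-11\right) = 1 \left(-11\right) = -11$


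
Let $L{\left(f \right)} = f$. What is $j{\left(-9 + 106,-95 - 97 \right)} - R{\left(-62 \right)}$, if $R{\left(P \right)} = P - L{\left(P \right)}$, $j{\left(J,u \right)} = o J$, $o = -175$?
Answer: $-16975$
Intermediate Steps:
$j{\left(J,u \right)} = - 175 J$
$R{\left(P \right)} = 0$ ($R{\left(P \right)} = P - P = 0$)
$j{\left(-9 + 106,-95 - 97 \right)} - R{\left(-62 \right)} = - 175 \left(-9 + 106\right) - 0 = \left(-175\right) 97 + 0 = -16975 + 0 = -16975$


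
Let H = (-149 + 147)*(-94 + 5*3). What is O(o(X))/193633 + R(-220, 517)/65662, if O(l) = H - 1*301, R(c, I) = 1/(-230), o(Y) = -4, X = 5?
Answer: -196346983/265845082780 ≈ -0.00073858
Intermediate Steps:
R(c, I) = -1/230
H = 158 (H = -2*(-94 + 15) = -2*(-79) = 158)
O(l) = -143 (O(l) = 158 - 1*301 = 158 - 301 = -143)
O(o(X))/193633 + R(-220, 517)/65662 = -143/193633 - 1/230/65662 = -143*1/193633 - 1/230*1/65662 = -13/17603 - 1/15102260 = -196346983/265845082780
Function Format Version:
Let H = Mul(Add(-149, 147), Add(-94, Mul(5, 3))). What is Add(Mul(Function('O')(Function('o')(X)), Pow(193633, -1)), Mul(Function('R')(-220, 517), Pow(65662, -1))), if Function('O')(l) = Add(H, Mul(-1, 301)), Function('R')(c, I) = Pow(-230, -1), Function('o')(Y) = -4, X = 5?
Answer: Rational(-196346983, 265845082780) ≈ -0.00073858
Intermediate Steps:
Function('R')(c, I) = Rational(-1, 230)
H = 158 (H = Mul(-2, Add(-94, 15)) = Mul(-2, -79) = 158)
Function('O')(l) = -143 (Function('O')(l) = Add(158, Mul(-1, 301)) = Add(158, -301) = -143)
Add(Mul(Function('O')(Function('o')(X)), Pow(193633, -1)), Mul(Function('R')(-220, 517), Pow(65662, -1))) = Add(Mul(-143, Pow(193633, -1)), Mul(Rational(-1, 230), Pow(65662, -1))) = Add(Mul(-143, Rational(1, 193633)), Mul(Rational(-1, 230), Rational(1, 65662))) = Add(Rational(-13, 17603), Rational(-1, 15102260)) = Rational(-196346983, 265845082780)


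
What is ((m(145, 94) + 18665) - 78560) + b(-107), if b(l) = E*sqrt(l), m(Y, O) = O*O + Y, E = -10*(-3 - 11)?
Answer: -50914 + 140*I*sqrt(107) ≈ -50914.0 + 1448.2*I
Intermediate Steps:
E = 140 (E = -10*(-14) = 140)
m(Y, O) = Y + O**2 (m(Y, O) = O**2 + Y = Y + O**2)
b(l) = 140*sqrt(l)
((m(145, 94) + 18665) - 78560) + b(-107) = (((145 + 94**2) + 18665) - 78560) + 140*sqrt(-107) = (((145 + 8836) + 18665) - 78560) + 140*(I*sqrt(107)) = ((8981 + 18665) - 78560) + 140*I*sqrt(107) = (27646 - 78560) + 140*I*sqrt(107) = -50914 + 140*I*sqrt(107)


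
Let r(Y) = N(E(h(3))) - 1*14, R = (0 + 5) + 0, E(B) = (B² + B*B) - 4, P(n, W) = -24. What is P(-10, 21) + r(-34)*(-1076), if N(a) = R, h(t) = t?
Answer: 9660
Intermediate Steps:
E(B) = -4 + 2*B² (E(B) = (B² + B²) - 4 = 2*B² - 4 = -4 + 2*B²)
R = 5 (R = 5 + 0 = 5)
N(a) = 5
r(Y) = -9 (r(Y) = 5 - 1*14 = 5 - 14 = -9)
P(-10, 21) + r(-34)*(-1076) = -24 - 9*(-1076) = -24 + 9684 = 9660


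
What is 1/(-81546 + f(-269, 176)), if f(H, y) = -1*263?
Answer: -1/81809 ≈ -1.2224e-5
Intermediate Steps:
f(H, y) = -263
1/(-81546 + f(-269, 176)) = 1/(-81546 - 263) = 1/(-81809) = -1/81809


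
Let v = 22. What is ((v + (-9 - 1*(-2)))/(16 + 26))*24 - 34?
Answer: -178/7 ≈ -25.429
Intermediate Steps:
((v + (-9 - 1*(-2)))/(16 + 26))*24 - 34 = ((22 + (-9 - 1*(-2)))/(16 + 26))*24 - 34 = ((22 + (-9 + 2))/42)*24 - 34 = ((22 - 7)*(1/42))*24 - 34 = (15*(1/42))*24 - 34 = (5/14)*24 - 34 = 60/7 - 34 = -178/7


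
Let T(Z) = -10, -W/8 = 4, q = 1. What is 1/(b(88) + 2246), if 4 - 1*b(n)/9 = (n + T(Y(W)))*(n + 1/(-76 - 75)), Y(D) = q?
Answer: -151/8982892 ≈ -1.6810e-5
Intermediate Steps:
W = -32 (W = -8*4 = -32)
Y(D) = 1
b(n) = 36 - 9*(-10 + n)*(-1/151 + n) (b(n) = 36 - 9*(n - 10)*(n + 1/(-76 - 75)) = 36 - 9*(-10 + n)*(n + 1/(-151)) = 36 - 9*(-10 + n)*(n - 1/151) = 36 - 9*(-10 + n)*(-1/151 + n))
1/(b(88) + 2246) = 1/((5346/151 - 9*88² + (13599/151)*88) + 2246) = 1/((5346/151 - 9*7744 + 1196712/151) + 2246) = 1/((5346/151 - 69696 + 1196712/151) + 2246) = 1/(-9322038/151 + 2246) = 1/(-8982892/151) = -151/8982892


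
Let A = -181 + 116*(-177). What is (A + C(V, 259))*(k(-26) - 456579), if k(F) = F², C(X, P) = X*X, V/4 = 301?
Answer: -651441164409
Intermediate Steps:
V = 1204 (V = 4*301 = 1204)
C(X, P) = X²
A = -20713 (A = -181 - 20532 = -20713)
(A + C(V, 259))*(k(-26) - 456579) = (-20713 + 1204²)*((-26)² - 456579) = (-20713 + 1449616)*(676 - 456579) = 1428903*(-455903) = -651441164409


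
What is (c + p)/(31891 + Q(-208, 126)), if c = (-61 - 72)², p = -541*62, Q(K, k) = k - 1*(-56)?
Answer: -15853/32073 ≈ -0.49428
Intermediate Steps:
Q(K, k) = 56 + k (Q(K, k) = k + 56 = 56 + k)
p = -33542
c = 17689 (c = (-133)² = 17689)
(c + p)/(31891 + Q(-208, 126)) = (17689 - 33542)/(31891 + (56 + 126)) = -15853/(31891 + 182) = -15853/32073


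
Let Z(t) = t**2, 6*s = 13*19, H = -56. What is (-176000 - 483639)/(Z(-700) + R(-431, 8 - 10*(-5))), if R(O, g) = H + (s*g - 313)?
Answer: -1978917/1476056 ≈ -1.3407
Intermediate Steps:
s = 247/6 (s = (13*19)/6 = (1/6)*247 = 247/6 ≈ 41.167)
R(O, g) = -369 + 247*g/6 (R(O, g) = -56 + (247*g/6 - 313) = -56 + (-313 + 247*g/6) = -369 + 247*g/6)
(-176000 - 483639)/(Z(-700) + R(-431, 8 - 10*(-5))) = (-176000 - 483639)/((-700)**2 + (-369 + 247*(8 - 10*(-5))/6)) = -659639/(490000 + (-369 + 247*(8 + 50)/6)) = -659639/(490000 + (-369 + (247/6)*58)) = -659639/(490000 + (-369 + 7163/3)) = -659639/(490000 + 6056/3) = -659639/1476056/3 = -659639*3/1476056 = -1978917/1476056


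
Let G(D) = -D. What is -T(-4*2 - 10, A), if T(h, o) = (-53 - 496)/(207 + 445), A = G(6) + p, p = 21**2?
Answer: 549/652 ≈ 0.84202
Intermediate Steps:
p = 441
A = 435 (A = -1*6 + 441 = -6 + 441 = 435)
T(h, o) = -549/652
-T(-4*2 - 10, A) = -1*(-549/652) = 549/652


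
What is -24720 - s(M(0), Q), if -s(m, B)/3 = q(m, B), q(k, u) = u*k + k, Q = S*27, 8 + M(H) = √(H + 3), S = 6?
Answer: -28632 + 489*√3 ≈ -27785.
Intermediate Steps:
M(H) = -8 + √(3 + H) (M(H) = -8 + √(H + 3) = -8 + √(3 + H))
Q = 162 (Q = 6*27 = 162)
q(k, u) = k + k*u (q(k, u) = k*u + k = k + k*u)
s(m, B) = -3*m*(1 + B)
-24720 - s(M(0), Q) = -24720 - (-3)*(-8 + √(3 + 0))*(1 + 162) = -24720 - (-3)*(-8 + √3)*163 = -24720 - (3912 - 489*√3) = -24720 + (-3912 + 489*√3) = -28632 + 489*√3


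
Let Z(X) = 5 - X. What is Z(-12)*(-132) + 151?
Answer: -2093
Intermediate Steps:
Z(-12)*(-132) + 151 = (5 - 1*(-12))*(-132) + 151 = (5 + 12)*(-132) + 151 = 17*(-132) + 151 = -2244 + 151 = -2093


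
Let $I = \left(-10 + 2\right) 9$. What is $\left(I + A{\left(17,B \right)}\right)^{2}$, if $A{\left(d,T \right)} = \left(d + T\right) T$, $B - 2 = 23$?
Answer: $956484$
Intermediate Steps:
$B = 25$ ($B = 2 + 23 = 25$)
$A{\left(d,T \right)} = T \left(T + d\right)$ ($A{\left(d,T \right)} = \left(T + d\right) T = T \left(T + d\right)$)
$I = -72$ ($I = \left(-8\right) 9 = -72$)
$\left(I + A{\left(17,B \right)}\right)^{2} = \left(-72 + 25 \left(25 + 17\right)\right)^{2} = \left(-72 + 25 \cdot 42\right)^{2} = \left(-72 + 1050\right)^{2} = 978^{2} = 956484$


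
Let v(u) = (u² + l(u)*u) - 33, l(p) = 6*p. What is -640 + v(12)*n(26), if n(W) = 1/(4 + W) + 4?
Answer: 6585/2 ≈ 3292.5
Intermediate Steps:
v(u) = -33 + 7*u² (v(u) = (u² + (6*u)*u) - 33 = (u² + 6*u²) - 33 = 7*u² - 33 = -33 + 7*u²)
n(W) = 4 + 1/(4 + W)
-640 + v(12)*n(26) = -640 + (-33 + 7*12²)*((17 + 4*26)/(4 + 26)) = -640 + (-33 + 7*144)*((17 + 104)/30) = -640 + (-33 + 1008)*((1/30)*121) = -640 + 975*(121/30) = -640 + 7865/2 = 6585/2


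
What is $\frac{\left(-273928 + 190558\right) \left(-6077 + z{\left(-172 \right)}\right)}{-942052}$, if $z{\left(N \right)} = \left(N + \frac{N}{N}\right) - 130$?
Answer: $- \frac{132933465}{235513} \approx -564.44$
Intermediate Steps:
$z{\left(N \right)} = -129 + N$ ($z{\left(N \right)} = \left(N + 1\right) - 130 = \left(1 + N\right) - 130 = -129 + N$)
$\frac{\left(-273928 + 190558\right) \left(-6077 + z{\left(-172 \right)}\right)}{-942052} = \frac{\left(-273928 + 190558\right) \left(-6077 - 301\right)}{-942052} = - 83370 \left(-6077 - 301\right) \left(- \frac{1}{942052}\right) = \left(-83370\right) \left(-6378\right) \left(- \frac{1}{942052}\right) = 531733860 \left(- \frac{1}{942052}\right) = - \frac{132933465}{235513}$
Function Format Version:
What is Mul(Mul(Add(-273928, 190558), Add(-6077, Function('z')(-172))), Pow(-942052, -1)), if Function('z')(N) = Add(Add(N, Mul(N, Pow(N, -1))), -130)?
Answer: Rational(-132933465, 235513) ≈ -564.44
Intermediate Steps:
Function('z')(N) = Add(-129, N) (Function('z')(N) = Add(Add(N, 1), -130) = Add(Add(1, N), -130) = Add(-129, N))
Mul(Mul(Add(-273928, 190558), Add(-6077, Function('z')(-172))), Pow(-942052, -1)) = Mul(Mul(Add(-273928, 190558), Add(-6077, Add(-129, -172))), Pow(-942052, -1)) = Mul(Mul(-83370, Add(-6077, -301)), Rational(-1, 942052)) = Mul(Mul(-83370, -6378), Rational(-1, 942052)) = Mul(531733860, Rational(-1, 942052)) = Rational(-132933465, 235513)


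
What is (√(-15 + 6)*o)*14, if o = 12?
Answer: 504*I ≈ 504.0*I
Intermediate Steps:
(√(-15 + 6)*o)*14 = (√(-15 + 6)*12)*14 = (√(-9)*12)*14 = ((3*I)*12)*14 = (36*I)*14 = 504*I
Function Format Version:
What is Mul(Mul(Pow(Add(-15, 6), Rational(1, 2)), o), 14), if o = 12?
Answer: Mul(504, I) ≈ Mul(504.00, I)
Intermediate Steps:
Mul(Mul(Pow(Add(-15, 6), Rational(1, 2)), o), 14) = Mul(Mul(Pow(Add(-15, 6), Rational(1, 2)), 12), 14) = Mul(Mul(Pow(-9, Rational(1, 2)), 12), 14) = Mul(Mul(Mul(3, I), 12), 14) = Mul(Mul(36, I), 14) = Mul(504, I)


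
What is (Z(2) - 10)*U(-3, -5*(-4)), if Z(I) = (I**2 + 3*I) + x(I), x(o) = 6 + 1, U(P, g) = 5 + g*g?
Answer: 2835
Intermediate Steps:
U(P, g) = 5 + g**2
x(o) = 7
Z(I) = 7 + I**2 + 3*I (Z(I) = (I**2 + 3*I) + 7 = 7 + I**2 + 3*I)
(Z(2) - 10)*U(-3, -5*(-4)) = ((7 + 2**2 + 3*2) - 10)*(5 + (-5*(-4))**2) = ((7 + 4 + 6) - 10)*(5 + 20**2) = (17 - 10)*(5 + 400) = 7*405 = 2835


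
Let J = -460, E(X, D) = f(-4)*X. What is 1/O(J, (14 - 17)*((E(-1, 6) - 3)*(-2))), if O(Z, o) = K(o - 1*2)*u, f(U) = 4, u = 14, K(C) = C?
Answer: -1/616 ≈ -0.0016234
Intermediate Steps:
E(X, D) = 4*X
O(Z, o) = -28 + 14*o (O(Z, o) = (o - 1*2)*14 = (o - 2)*14 = (-2 + o)*14 = -28 + 14*o)
1/O(J, (14 - 17)*((E(-1, 6) - 3)*(-2))) = 1/(-28 + 14*((14 - 17)*((4*(-1) - 3)*(-2)))) = 1/(-28 + 14*(-3*(-4 - 3)*(-2))) = 1/(-28 + 14*(-(-21)*(-2))) = 1/(-28 + 14*(-3*14)) = 1/(-28 + 14*(-42)) = 1/(-28 - 588) = 1/(-616) = -1/616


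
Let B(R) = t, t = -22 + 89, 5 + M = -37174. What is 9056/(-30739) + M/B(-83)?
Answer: -1143452033/2059513 ≈ -555.21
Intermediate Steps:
M = -37179 (M = -5 - 37174 = -37179)
t = 67
B(R) = 67
9056/(-30739) + M/B(-83) = 9056/(-30739) - 37179/67 = 9056*(-1/30739) - 37179*1/67 = -9056/30739 - 37179/67 = -1143452033/2059513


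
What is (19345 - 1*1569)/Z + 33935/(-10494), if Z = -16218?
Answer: -23407/5406 ≈ -4.3298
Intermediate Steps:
(19345 - 1*1569)/Z + 33935/(-10494) = (19345 - 1*1569)/(-16218) + 33935/(-10494) = (19345 - 1569)*(-1/16218) + 33935*(-1/10494) = 17776*(-1/16218) - 3085/954 = -8888/8109 - 3085/954 = -23407/5406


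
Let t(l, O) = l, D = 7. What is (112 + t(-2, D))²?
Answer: 12100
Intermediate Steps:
(112 + t(-2, D))² = (112 - 2)² = 110² = 12100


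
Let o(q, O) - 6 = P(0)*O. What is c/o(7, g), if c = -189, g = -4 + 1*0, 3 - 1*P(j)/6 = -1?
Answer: 21/10 ≈ 2.1000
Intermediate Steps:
P(j) = 24 (P(j) = 18 - 6*(-1) = 18 + 6 = 24)
g = -4 (g = -4 + 0 = -4)
o(q, O) = 6 + 24*O
c/o(7, g) = -189/(6 + 24*(-4)) = -189/(6 - 96) = -189/(-90) = -189*(-1/90) = 21/10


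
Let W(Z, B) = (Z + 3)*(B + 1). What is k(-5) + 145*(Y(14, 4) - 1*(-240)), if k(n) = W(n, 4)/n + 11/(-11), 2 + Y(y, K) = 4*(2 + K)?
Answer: 37991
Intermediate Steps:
Y(y, K) = 6 + 4*K (Y(y, K) = -2 + 4*(2 + K) = -2 + (8 + 4*K) = 6 + 4*K)
W(Z, B) = (1 + B)*(3 + Z) (W(Z, B) = (3 + Z)*(1 + B) = (1 + B)*(3 + Z))
k(n) = -1 + (15 + 5*n)/n (k(n) = (3 + n + 3*4 + 4*n)/n + 11/(-11) = (3 + n + 12 + 4*n)/n + 11*(-1/11) = (15 + 5*n)/n - 1 = -1 + (15 + 5*n)/n)
k(-5) + 145*(Y(14, 4) - 1*(-240)) = (4 + 15/(-5)) + 145*((6 + 4*4) - 1*(-240)) = (4 + 15*(-1/5)) + 145*((6 + 16) + 240) = (4 - 3) + 145*(22 + 240) = 1 + 145*262 = 1 + 37990 = 37991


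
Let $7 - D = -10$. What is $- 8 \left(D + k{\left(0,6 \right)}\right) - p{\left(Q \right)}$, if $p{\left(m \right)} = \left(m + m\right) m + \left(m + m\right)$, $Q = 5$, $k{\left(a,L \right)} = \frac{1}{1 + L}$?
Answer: $- \frac{1380}{7} \approx -197.14$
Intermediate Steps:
$D = 17$ ($D = 7 - -10 = 7 + 10 = 17$)
$p{\left(m \right)} = 2 m + 2 m^{2}$ ($p{\left(m \right)} = 2 m m + 2 m = 2 m^{2} + 2 m = 2 m + 2 m^{2}$)
$- 8 \left(D + k{\left(0,6 \right)}\right) - p{\left(Q \right)} = - 8 \left(17 + \frac{1}{1 + 6}\right) - 2 \cdot 5 \left(1 + 5\right) = - 8 \left(17 + \frac{1}{7}\right) - 2 \cdot 5 \cdot 6 = - 8 \left(17 + \frac{1}{7}\right) - 60 = \left(-8\right) \frac{120}{7} - 60 = - \frac{960}{7} - 60 = - \frac{1380}{7}$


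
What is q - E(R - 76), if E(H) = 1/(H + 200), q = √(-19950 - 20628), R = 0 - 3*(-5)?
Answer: -1/139 + I*√40578 ≈ -0.0071942 + 201.44*I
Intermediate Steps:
R = 15 (R = 0 + 15 = 15)
q = I*√40578 (q = √(-40578) = I*√40578 ≈ 201.44*I)
E(H) = 1/(200 + H)
q - E(R - 76) = I*√40578 - 1/(200 + (15 - 76)) = I*√40578 - 1/(200 - 61) = I*√40578 - 1/139 = -1/139 + I*√40578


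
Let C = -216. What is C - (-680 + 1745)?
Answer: -1281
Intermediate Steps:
C - (-680 + 1745) = -216 - (-680 + 1745) = -216 - 1*1065 = -216 - 1065 = -1281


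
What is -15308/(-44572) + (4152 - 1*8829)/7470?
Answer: -7842707/27746070 ≈ -0.28266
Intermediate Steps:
-15308/(-44572) + (4152 - 1*8829)/7470 = -15308*(-1/44572) + (4152 - 8829)*(1/7470) = 3827/11143 - 4677*1/7470 = 3827/11143 - 1559/2490 = -7842707/27746070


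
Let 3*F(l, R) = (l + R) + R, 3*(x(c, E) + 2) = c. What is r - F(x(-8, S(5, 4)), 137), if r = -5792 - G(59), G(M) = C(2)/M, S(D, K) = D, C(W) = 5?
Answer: -3123269/531 ≈ -5881.9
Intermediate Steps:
G(M) = 5/M
x(c, E) = -2 + c/3
F(l, R) = l/3 + 2*R/3 (F(l, R) = ((l + R) + R)/3 = ((R + l) + R)/3 = (l + 2*R)/3 = l/3 + 2*R/3)
r = -341733/59 (r = -5792 - 5/59 = -341733/59 ≈ -5792.1)
r - F(x(-8, S(5, 4)), 137) = -341733/59 - ((-2 + (⅓)*(-8))/3 + (⅔)*137) = -341733/59 - ((-2 - 8/3)/3 + 274/3) = -341733/59 - ((⅓)*(-14/3) + 274/3) = -341733/59 - (-14/9 + 274/3) = -341733/59 - 1*808/9 = -341733/59 - 808/9 = -3123269/531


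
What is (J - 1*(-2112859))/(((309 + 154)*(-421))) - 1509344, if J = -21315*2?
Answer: -294207930741/194923 ≈ -1.5094e+6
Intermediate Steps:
J = -42630
(J - 1*(-2112859))/(((309 + 154)*(-421))) - 1509344 = (-42630 - 1*(-2112859))/(((309 + 154)*(-421))) - 1509344 = (-42630 + 2112859)/((463*(-421))) - 1509344 = 2070229/(-194923) - 1509344 = 2070229*(-1/194923) - 1509344 = -2070229/194923 - 1509344 = -294207930741/194923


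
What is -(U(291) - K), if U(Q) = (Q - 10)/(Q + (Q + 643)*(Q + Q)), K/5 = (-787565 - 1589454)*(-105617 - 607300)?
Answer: 4608333688591633804/543879 ≈ 8.4731e+12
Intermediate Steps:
K = 8473086272115 (K = 5*((-787565 - 1589454)*(-105617 - 607300)) = 5*(-2377019*(-712917)) = 5*1694617254423 = 8473086272115)
U(Q) = (-10 + Q)/(Q + 2*Q*(643 + Q)) (U(Q) = (-10 + Q)/(Q + (643 + Q)*(2*Q)) = (-10 + Q)/(Q + 2*Q*(643 + Q)))
-(U(291) - K) = -((-10 + 291)/(291*(1287 + 2*291)) - 1*8473086272115) = -((1/291)*281/(1287 + 582) - 8473086272115) = -((1/291)*281/1869 - 8473086272115) = -((1/291)*(1/1869)*281 - 8473086272115) = -(281/543879 - 8473086272115) = -1*(-4608333688591633804/543879) = 4608333688591633804/543879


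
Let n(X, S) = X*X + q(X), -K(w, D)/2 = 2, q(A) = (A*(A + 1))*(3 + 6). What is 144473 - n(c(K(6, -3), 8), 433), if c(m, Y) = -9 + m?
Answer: 142900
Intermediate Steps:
q(A) = 9*A*(1 + A) (q(A) = (A*(1 + A))*9 = 9*A*(1 + A))
K(w, D) = -4 (K(w, D) = -2*2 = -4)
n(X, S) = X² + 9*X*(1 + X) (n(X, S) = X*X + 9*X*(1 + X) = X² + 9*X*(1 + X))
144473 - n(c(K(6, -3), 8), 433) = 144473 - (-9 - 4)*(9 + 10*(-9 - 4)) = 144473 - (-13)*(9 + 10*(-13)) = 144473 - (-13)*(9 - 130) = 144473 - (-13)*(-121) = 144473 - 1*1573 = 144473 - 1573 = 142900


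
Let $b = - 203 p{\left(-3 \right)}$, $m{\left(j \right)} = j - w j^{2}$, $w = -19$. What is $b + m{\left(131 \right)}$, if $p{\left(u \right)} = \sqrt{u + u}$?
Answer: $326190 - 203 i \sqrt{6} \approx 3.2619 \cdot 10^{5} - 497.25 i$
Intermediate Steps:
$m{\left(j \right)} = j + 19 j^{2}$ ($m{\left(j \right)} = j - - 19 j^{2} = j + 19 j^{2}$)
$p{\left(u \right)} = \sqrt{2} \sqrt{u}$ ($p{\left(u \right)} = \sqrt{2 u} = \sqrt{2} \sqrt{u}$)
$b = - 203 i \sqrt{6}$ ($b = - 203 \sqrt{2} \sqrt{-3} = - 203 \sqrt{2} i \sqrt{3} = - 203 i \sqrt{6} \approx - 497.25 i$)
$b + m{\left(131 \right)} = - 203 i \sqrt{6} + 131 \left(1 + 19 \cdot 131\right) = - 203 i \sqrt{6} + 131 \left(1 + 2489\right) = - 203 i \sqrt{6} + 131 \cdot 2490 = - 203 i \sqrt{6} + 326190 = 326190 - 203 i \sqrt{6}$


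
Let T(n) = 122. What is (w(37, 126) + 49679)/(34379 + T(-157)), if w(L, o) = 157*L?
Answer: 55488/34501 ≈ 1.6083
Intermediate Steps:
(w(37, 126) + 49679)/(34379 + T(-157)) = (157*37 + 49679)/(34379 + 122) = (5809 + 49679)/34501 = 55488*(1/34501) = 55488/34501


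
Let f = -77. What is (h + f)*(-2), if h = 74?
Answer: 6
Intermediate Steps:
(h + f)*(-2) = (74 - 77)*(-2) = -3*(-2) = 6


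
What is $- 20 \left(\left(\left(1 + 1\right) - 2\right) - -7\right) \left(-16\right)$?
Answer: $2240$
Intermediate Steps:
$- 20 \left(\left(\left(1 + 1\right) - 2\right) - -7\right) \left(-16\right) = - 20 \left(\left(2 - 2\right) + 7\right) \left(-16\right) = - 20 \left(0 + 7\right) \left(-16\right) = \left(-20\right) 7 \left(-16\right) = \left(-140\right) \left(-16\right) = 2240$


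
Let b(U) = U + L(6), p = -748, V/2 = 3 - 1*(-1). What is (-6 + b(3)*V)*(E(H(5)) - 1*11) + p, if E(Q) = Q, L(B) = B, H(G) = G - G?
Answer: -1474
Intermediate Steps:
H(G) = 0
V = 8 (V = 2*(3 - 1*(-1)) = 2*(3 + 1) = 2*4 = 8)
b(U) = 6 + U (b(U) = U + 6 = 6 + U)
(-6 + b(3)*V)*(E(H(5)) - 1*11) + p = (-6 + (6 + 3)*8)*(0 - 1*11) - 748 = (-6 + 9*8)*(0 - 11) - 748 = (-6 + 72)*(-11) - 748 = 66*(-11) - 748 = -726 - 748 = -1474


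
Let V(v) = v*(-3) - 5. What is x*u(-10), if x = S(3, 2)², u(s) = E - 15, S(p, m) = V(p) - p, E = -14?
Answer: -8381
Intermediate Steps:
V(v) = -5 - 3*v (V(v) = -3*v - 5 = -5 - 3*v)
S(p, m) = -5 - 4*p (S(p, m) = (-5 - 3*p) - p = -5 - 4*p)
u(s) = -29 (u(s) = -14 - 15 = -29)
x = 289 (x = (-5 - 4*3)² = (-5 - 12)² = (-17)² = 289)
x*u(-10) = 289*(-29) = -8381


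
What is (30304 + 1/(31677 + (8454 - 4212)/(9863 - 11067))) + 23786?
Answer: 147336778796/2723919 ≈ 54090.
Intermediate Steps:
(30304 + 1/(31677 + (8454 - 4212)/(9863 - 11067))) + 23786 = (30304 + 1/(31677 + 4242/(-1204))) + 23786 = (30304 + 1/(31677 + 4242*(-1/1204))) + 23786 = (30304 + 1/(31677 - 303/86)) + 23786 = (30304 + 1/(2723919/86)) + 23786 = (30304 + 86/2723919) + 23786 = 82545641462/2723919 + 23786 = 147336778796/2723919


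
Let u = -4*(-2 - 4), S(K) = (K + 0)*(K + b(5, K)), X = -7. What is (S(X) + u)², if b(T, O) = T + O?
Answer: 7569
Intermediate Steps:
b(T, O) = O + T
S(K) = K*(5 + 2*K) (S(K) = (K + 0)*(K + (K + 5)) = K*(K + (5 + K)) = K*(5 + 2*K))
u = 24 (u = -4*(-6) = 24)
(S(X) + u)² = (-7*(5 + 2*(-7)) + 24)² = (-7*(5 - 14) + 24)² = (-7*(-9) + 24)² = (63 + 24)² = 87² = 7569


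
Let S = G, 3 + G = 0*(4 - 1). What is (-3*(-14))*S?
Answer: -126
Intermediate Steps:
G = -3 (G = -3 + 0*(4 - 1) = -3 + 0*3 = -3 + 0 = -3)
S = -3
(-3*(-14))*S = -3*(-14)*(-3) = 42*(-3) = -126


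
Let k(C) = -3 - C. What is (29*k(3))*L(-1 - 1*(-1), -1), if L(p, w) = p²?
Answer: 0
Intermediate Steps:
(29*k(3))*L(-1 - 1*(-1), -1) = (29*(-3 - 1*3))*(-1 - 1*(-1))² = (29*(-3 - 3))*(-1 + 1)² = (29*(-6))*0² = -174*0 = 0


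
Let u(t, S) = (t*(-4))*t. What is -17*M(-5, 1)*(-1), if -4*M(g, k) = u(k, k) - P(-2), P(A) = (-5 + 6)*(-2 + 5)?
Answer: 119/4 ≈ 29.750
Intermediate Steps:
u(t, S) = -4*t**2 (u(t, S) = (-4*t)*t = -4*t**2)
P(A) = 3 (P(A) = 1*3 = 3)
M(g, k) = 3/4 + k**2 (M(g, k) = -(-4*k**2 - 1*3)/4 = -(-4*k**2 - 3)/4 = -(-3 - 4*k**2)/4 = 3/4 + k**2)
-17*M(-5, 1)*(-1) = -17*(3/4 + 1**2)*(-1) = -17*(3/4 + 1)*(-1) = -17*7/4*(-1) = -119/4*(-1) = 119/4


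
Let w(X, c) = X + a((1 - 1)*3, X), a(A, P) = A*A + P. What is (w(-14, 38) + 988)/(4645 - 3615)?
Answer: 96/103 ≈ 0.93204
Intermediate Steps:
a(A, P) = P + A**2 (a(A, P) = A**2 + P = P + A**2)
w(X, c) = 2*X (w(X, c) = X + (X + ((1 - 1)*3)**2) = X + (X + (0*3)**2) = X + (X + 0**2) = X + (X + 0) = X + X = 2*X)
(w(-14, 38) + 988)/(4645 - 3615) = (2*(-14) + 988)/(4645 - 3615) = (-28 + 988)/1030 = 960*(1/1030) = 96/103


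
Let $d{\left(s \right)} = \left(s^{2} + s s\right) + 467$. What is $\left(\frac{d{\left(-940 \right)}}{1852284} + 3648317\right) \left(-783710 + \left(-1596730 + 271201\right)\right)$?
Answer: $- \frac{14253648628835468105}{1852284} \approx -7.6952 \cdot 10^{12}$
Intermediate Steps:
$d{\left(s \right)} = 467 + 2 s^{2}$ ($d{\left(s \right)} = \left(s^{2} + s^{2}\right) + 467 = 2 s^{2} + 467 = 467 + 2 s^{2}$)
$\left(\frac{d{\left(-940 \right)}}{1852284} + 3648317\right) \left(-783710 + \left(-1596730 + 271201\right)\right) = \left(\frac{467 + 2 \left(-940\right)^{2}}{1852284} + 3648317\right) \left(-783710 + \left(-1596730 + 271201\right)\right) = \left(\left(467 + 2 \cdot 883600\right) \frac{1}{1852284} + 3648317\right) \left(-783710 - 1325529\right) = \left(\left(467 + 1767200\right) \frac{1}{1852284} + 3648317\right) \left(-2109239\right) = \left(1767667 \cdot \frac{1}{1852284} + 3648317\right) \left(-2109239\right) = \left(\frac{1767667}{1852284} + 3648317\right) \left(-2109239\right) = \frac{6757720973695}{1852284} \left(-2109239\right) = - \frac{14253648628835468105}{1852284}$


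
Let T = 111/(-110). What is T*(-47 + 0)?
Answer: 5217/110 ≈ 47.427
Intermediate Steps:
T = -111/110 (T = 111*(-1/110) = -111/110 ≈ -1.0091)
T*(-47 + 0) = -111*(-47 + 0)/110 = -111/110*(-47) = 5217/110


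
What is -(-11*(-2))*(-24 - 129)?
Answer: 3366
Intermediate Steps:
-(-11*(-2))*(-24 - 129) = -22*(-153) = -1*(-3366) = 3366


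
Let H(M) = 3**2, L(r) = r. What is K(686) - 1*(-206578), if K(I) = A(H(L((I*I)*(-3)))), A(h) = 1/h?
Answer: 1859203/9 ≈ 2.0658e+5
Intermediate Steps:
H(M) = 9
K(I) = 1/9
K(686) - 1*(-206578) = 1/9 - 1*(-206578) = 1/9 + 206578 = 1859203/9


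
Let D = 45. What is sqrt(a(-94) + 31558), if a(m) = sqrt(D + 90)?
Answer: sqrt(31558 + 3*sqrt(15)) ≈ 177.68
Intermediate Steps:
a(m) = 3*sqrt(15) (a(m) = sqrt(45 + 90) = sqrt(135) = 3*sqrt(15))
sqrt(a(-94) + 31558) = sqrt(3*sqrt(15) + 31558) = sqrt(31558 + 3*sqrt(15))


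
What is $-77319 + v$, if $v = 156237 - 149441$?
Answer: $-70523$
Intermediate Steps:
$v = 6796$ ($v = 156237 - 149441 = 6796$)
$-77319 + v = -77319 + 6796 = -70523$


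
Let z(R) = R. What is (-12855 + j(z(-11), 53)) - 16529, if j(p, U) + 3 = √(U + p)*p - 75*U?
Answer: -33362 - 11*√42 ≈ -33433.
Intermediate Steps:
j(p, U) = -3 - 75*U + p*√(U + p) (j(p, U) = -3 + (√(U + p)*p - 75*U) = -3 + (p*√(U + p) - 75*U) = -3 + (-75*U + p*√(U + p)) = -3 - 75*U + p*√(U + p))
(-12855 + j(z(-11), 53)) - 16529 = (-12855 + (-3 - 75*53 - 11*√(53 - 11))) - 16529 = (-12855 + (-3 - 3975 - 11*√42)) - 16529 = (-12855 + (-3978 - 11*√42)) - 16529 = (-16833 - 11*√42) - 16529 = -33362 - 11*√42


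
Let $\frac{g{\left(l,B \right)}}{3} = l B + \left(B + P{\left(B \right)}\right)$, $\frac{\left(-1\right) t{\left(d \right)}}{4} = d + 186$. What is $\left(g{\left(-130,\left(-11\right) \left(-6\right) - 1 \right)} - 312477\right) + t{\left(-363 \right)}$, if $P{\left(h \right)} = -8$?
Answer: $-336948$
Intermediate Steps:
$t{\left(d \right)} = -744 - 4 d$ ($t{\left(d \right)} = - 4 \left(d + 186\right) = - 4 \left(186 + d\right) = -744 - 4 d$)
$g{\left(l,B \right)} = -24 + 3 B + 3 B l$ ($g{\left(l,B \right)} = 3 \left(l B + \left(B - 8\right)\right) = 3 \left(B l + \left(-8 + B\right)\right) = 3 \left(-8 + B + B l\right) = -24 + 3 B + 3 B l$)
$\left(g{\left(-130,\left(-11\right) \left(-6\right) - 1 \right)} - 312477\right) + t{\left(-363 \right)} = \left(\left(-24 + 3 \left(\left(-11\right) \left(-6\right) - 1\right) + 3 \left(\left(-11\right) \left(-6\right) - 1\right) \left(-130\right)\right) - 312477\right) - -708 = \left(\left(-24 + 3 \left(66 - 1\right) + 3 \left(66 - 1\right) \left(-130\right)\right) - 312477\right) + \left(-744 + 1452\right) = \left(\left(-24 + 3 \cdot 65 + 3 \cdot 65 \left(-130\right)\right) - 312477\right) + 708 = \left(\left(-24 + 195 - 25350\right) - 312477\right) + 708 = \left(-25179 - 312477\right) + 708 = -337656 + 708 = -336948$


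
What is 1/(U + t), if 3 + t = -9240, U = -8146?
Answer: -1/17389 ≈ -5.7508e-5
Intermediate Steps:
t = -9243 (t = -3 - 9240 = -9243)
1/(U + t) = 1/(-8146 - 9243) = 1/(-17389) = -1/17389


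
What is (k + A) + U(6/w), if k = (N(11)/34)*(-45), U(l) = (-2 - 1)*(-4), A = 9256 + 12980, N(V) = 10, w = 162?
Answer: 377991/17 ≈ 22235.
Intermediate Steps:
A = 22236
U(l) = 12 (U(l) = -3*(-4) = 12)
k = -225/17 (k = (10/34)*(-45) = (10*(1/34))*(-45) = (5/17)*(-45) = -225/17 ≈ -13.235)
(k + A) + U(6/w) = (-225/17 + 22236) + 12 = 377787/17 + 12 = 377991/17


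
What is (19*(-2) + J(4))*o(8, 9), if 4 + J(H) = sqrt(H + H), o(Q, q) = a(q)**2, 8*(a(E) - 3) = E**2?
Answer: -231525/32 + 11025*sqrt(2)/32 ≈ -6747.9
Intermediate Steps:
a(E) = 3 + E**2/8
o(Q, q) = (3 + q**2/8)**2
J(H) = -4 + sqrt(2)*sqrt(H) (J(H) = -4 + sqrt(H + H) = -4 + sqrt(2*H) = -4 + sqrt(2)*sqrt(H))
(19*(-2) + J(4))*o(8, 9) = (19*(-2) + (-4 + sqrt(2)*sqrt(4)))*((24 + 9**2)**2/64) = (-38 + (-4 + sqrt(2)*2))*((24 + 81)**2/64) = (-38 + (-4 + 2*sqrt(2)))*((1/64)*105**2) = (-42 + 2*sqrt(2))*((1/64)*11025) = (-42 + 2*sqrt(2))*(11025/64) = -231525/32 + 11025*sqrt(2)/32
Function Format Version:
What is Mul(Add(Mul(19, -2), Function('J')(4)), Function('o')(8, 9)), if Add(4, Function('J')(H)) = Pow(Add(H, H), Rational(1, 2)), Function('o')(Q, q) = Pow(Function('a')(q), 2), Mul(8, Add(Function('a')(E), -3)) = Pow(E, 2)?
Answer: Add(Rational(-231525, 32), Mul(Rational(11025, 32), Pow(2, Rational(1, 2)))) ≈ -6747.9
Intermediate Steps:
Function('a')(E) = Add(3, Mul(Rational(1, 8), Pow(E, 2)))
Function('o')(Q, q) = Pow(Add(3, Mul(Rational(1, 8), Pow(q, 2))), 2)
Function('J')(H) = Add(-4, Mul(Pow(2, Rational(1, 2)), Pow(H, Rational(1, 2)))) (Function('J')(H) = Add(-4, Pow(Add(H, H), Rational(1, 2))) = Add(-4, Pow(Mul(2, H), Rational(1, 2))) = Add(-4, Mul(Pow(2, Rational(1, 2)), Pow(H, Rational(1, 2)))))
Mul(Add(Mul(19, -2), Function('J')(4)), Function('o')(8, 9)) = Mul(Add(Mul(19, -2), Add(-4, Mul(Pow(2, Rational(1, 2)), Pow(4, Rational(1, 2))))), Mul(Rational(1, 64), Pow(Add(24, Pow(9, 2)), 2))) = Mul(Add(-38, Add(-4, Mul(Pow(2, Rational(1, 2)), 2))), Mul(Rational(1, 64), Pow(Add(24, 81), 2))) = Mul(Add(-38, Add(-4, Mul(2, Pow(2, Rational(1, 2))))), Mul(Rational(1, 64), Pow(105, 2))) = Mul(Add(-42, Mul(2, Pow(2, Rational(1, 2)))), Mul(Rational(1, 64), 11025)) = Mul(Add(-42, Mul(2, Pow(2, Rational(1, 2)))), Rational(11025, 64)) = Add(Rational(-231525, 32), Mul(Rational(11025, 32), Pow(2, Rational(1, 2))))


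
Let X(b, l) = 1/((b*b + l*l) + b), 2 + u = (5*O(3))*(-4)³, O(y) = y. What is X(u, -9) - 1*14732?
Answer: -13620662115/924563 ≈ -14732.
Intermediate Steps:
u = -962 (u = -2 + (5*3)*(-4)³ = -2 + 15*(-64) = -2 - 960 = -962)
X(b, l) = 1/(b + b² + l²) (X(b, l) = 1/((b² + l²) + b) = 1/(b + b² + l²))
X(u, -9) - 1*14732 = 1/(-962 + (-962)² + (-9)²) - 1*14732 = 1/(-962 + 925444 + 81) - 14732 = 1/924563 - 14732 = -13620662115/924563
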